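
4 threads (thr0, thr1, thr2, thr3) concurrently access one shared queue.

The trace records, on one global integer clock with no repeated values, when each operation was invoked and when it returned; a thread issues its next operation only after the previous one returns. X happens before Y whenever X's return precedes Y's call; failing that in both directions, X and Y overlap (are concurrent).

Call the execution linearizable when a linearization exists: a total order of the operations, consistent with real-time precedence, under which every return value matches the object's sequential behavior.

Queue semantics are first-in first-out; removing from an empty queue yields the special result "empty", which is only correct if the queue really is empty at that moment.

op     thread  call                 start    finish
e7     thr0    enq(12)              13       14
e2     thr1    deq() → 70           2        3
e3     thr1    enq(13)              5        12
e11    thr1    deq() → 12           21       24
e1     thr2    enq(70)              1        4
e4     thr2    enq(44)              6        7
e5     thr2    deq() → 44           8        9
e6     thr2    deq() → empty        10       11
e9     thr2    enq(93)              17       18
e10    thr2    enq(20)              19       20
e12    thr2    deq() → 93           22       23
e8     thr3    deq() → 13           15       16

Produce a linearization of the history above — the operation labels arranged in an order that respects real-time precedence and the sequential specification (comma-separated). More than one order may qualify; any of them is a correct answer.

e1, e2, e4, e5, e6, e3, e7, e8, e9, e10, e11, e12

step 1: e1 enq(70) — queue <70>
step 2: e2 deq() → 70 — queue <>
step 3: e4 enq(44) — queue <44>
step 4: e5 deq() → 44 — queue <>
step 5: e6 deq() → empty — queue <>
step 6: e3 enq(13) — queue <13>
step 7: e7 enq(12) — queue <13,12>
step 8: e8 deq() → 13 — queue <12>
step 9: e9 enq(93) — queue <12,93>
step 10: e10 enq(20) — queue <12,93,20>
step 11: e11 deq() → 12 — queue <93,20>
step 12: e12 deq() → 93 — queue <20>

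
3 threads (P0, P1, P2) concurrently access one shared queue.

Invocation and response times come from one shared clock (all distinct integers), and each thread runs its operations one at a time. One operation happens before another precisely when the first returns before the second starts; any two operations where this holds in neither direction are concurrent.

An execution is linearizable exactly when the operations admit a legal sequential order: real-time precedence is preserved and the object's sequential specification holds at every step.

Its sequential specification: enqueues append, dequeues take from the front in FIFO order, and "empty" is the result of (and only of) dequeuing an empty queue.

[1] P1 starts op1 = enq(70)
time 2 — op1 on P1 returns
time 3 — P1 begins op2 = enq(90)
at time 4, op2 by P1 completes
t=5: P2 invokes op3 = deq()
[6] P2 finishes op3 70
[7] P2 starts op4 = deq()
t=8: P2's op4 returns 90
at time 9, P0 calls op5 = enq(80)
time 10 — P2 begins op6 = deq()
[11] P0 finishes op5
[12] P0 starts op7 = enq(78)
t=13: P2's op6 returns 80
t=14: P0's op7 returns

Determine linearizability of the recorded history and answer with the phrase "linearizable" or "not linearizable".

linearizable

a witness: op1, op2, op3, op4, op5, op6, op7
after step 1 (op1 enq(70)): queue <70>
after step 2 (op2 enq(90)): queue <70,90>
after step 3 (op3 deq() → 70): queue <90>
after step 4 (op4 deq() → 90): queue <>
after step 5 (op5 enq(80)): queue <80>
after step 6 (op6 deq() → 80): queue <>
after step 7 (op7 enq(78)): queue <78>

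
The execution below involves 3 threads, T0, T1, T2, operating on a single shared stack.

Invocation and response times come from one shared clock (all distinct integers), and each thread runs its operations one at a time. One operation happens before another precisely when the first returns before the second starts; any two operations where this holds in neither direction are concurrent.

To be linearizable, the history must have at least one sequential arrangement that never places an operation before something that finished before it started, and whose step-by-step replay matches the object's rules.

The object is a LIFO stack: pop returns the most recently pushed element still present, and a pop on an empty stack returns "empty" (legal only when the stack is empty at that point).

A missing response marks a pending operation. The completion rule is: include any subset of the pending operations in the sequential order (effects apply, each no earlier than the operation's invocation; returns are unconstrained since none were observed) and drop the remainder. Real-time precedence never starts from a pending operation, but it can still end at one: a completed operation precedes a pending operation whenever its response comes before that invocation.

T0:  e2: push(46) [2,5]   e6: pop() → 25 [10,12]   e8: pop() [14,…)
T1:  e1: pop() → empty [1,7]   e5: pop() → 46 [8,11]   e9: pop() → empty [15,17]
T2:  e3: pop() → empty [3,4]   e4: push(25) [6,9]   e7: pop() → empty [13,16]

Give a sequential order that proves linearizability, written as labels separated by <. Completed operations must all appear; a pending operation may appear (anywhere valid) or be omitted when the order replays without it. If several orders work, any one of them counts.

step 1: e1 pop() → empty — stack <>
step 2: e3 pop() → empty — stack <>
step 3: e2 push(46) — stack <46>
step 4: e4 push(25) — stack <46,25>
step 5: e6 pop() → 25 — stack <46>
step 6: e5 pop() → 46 — stack <>
step 7: e7 pop() → empty — stack <>
step 8: e8 pop() (pending, included) — stack <>
step 9: e9 pop() → empty — stack <>

e1 < e3 < e2 < e4 < e6 < e5 < e7 < e8 < e9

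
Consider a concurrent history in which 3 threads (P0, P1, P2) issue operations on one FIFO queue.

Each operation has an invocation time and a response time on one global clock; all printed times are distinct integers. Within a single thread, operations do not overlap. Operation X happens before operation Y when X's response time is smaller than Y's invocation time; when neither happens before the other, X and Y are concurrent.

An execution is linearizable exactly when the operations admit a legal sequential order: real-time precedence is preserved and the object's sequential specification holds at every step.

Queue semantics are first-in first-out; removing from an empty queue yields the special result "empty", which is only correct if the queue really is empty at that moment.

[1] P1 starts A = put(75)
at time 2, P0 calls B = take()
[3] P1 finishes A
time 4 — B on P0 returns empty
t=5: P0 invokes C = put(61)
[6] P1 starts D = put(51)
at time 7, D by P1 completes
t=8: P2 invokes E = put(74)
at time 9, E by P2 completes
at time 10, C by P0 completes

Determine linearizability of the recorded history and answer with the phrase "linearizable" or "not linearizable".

witness order: B, A, C, D, E
step 1: B take() → empty — queue <>
step 2: A put(75) — queue <75>
step 3: C put(61) — queue <75,61>
step 4: D put(51) — queue <75,61,51>
step 5: E put(74) — queue <75,61,51,74>

linearizable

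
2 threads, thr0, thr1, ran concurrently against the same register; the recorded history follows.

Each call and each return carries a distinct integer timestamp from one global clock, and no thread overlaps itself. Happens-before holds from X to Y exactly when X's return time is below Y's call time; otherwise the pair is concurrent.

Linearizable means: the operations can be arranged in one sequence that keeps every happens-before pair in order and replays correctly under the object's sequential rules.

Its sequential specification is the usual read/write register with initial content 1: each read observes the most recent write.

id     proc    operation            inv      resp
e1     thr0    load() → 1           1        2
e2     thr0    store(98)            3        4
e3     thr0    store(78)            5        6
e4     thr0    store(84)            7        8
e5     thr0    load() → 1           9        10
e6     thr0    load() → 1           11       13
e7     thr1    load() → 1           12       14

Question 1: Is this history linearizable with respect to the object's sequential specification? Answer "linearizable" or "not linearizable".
not linearizable

prefix check: 1..9 passes, 1..10 fails once e5's time-10 response joins
a single order respects real time; the 5 completed register operations fail replay along it
sample order e1, e2, e3, e4, e5 stalls at step 5 — e5 load() → 1 has no legal effect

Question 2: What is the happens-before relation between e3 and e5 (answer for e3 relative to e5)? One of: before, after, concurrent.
before

e3 spans [5,6], e5 spans [9,10]
resp(e3)=6 < inv(e5)=9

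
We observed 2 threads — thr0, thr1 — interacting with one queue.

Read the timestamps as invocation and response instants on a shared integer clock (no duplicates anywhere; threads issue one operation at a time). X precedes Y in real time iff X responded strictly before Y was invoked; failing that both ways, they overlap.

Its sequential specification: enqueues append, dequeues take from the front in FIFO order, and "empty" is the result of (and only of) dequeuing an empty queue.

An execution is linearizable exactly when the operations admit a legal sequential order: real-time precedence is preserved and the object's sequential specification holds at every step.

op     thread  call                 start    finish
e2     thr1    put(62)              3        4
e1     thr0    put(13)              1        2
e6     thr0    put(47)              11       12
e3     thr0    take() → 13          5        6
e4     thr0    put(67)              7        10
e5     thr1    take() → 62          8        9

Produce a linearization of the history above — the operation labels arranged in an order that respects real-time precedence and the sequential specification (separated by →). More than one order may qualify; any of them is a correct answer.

1. e1 put(13), leaving queue <13>
2. e2 put(62), leaving queue <13,62>
3. e3 take() → 13, leaving queue <62>
4. e4 put(67), leaving queue <62,67>
5. e5 take() → 62, leaving queue <67>
6. e6 put(47), leaving queue <67,47>

e1 → e2 → e3 → e4 → e5 → e6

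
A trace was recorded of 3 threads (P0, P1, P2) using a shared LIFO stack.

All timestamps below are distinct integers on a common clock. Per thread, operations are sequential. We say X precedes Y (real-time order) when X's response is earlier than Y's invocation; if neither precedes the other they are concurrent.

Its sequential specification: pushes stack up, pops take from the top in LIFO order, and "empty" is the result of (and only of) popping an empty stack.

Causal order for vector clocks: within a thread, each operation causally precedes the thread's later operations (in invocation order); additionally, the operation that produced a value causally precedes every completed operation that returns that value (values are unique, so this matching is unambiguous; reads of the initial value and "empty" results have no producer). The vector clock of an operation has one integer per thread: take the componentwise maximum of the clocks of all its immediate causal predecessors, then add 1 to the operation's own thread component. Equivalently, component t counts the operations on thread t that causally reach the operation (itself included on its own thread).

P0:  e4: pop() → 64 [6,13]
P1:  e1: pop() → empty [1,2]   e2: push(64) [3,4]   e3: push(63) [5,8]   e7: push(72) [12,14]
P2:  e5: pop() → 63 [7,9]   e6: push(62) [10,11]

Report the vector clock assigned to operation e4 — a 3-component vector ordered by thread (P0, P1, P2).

(1, 2, 0)

no predecessors for e1 (invoked 1): P1 increments from zero → (0, 1, 0)
from VC(e1)=(0, 1, 0), e2 (invoked 3) maxes components and bumps P1 → (0, 2, 0)
from VC(e2)=(0, 2, 0), e3 (invoked 5) maxes components and bumps P1 → (0, 3, 0)
from VC(e2)=(0, 2, 0), e4 (invoked 6) maxes components and bumps P0 → (1, 2, 0)
from VC(e3)=(0, 3, 0), e5 (invoked 7) maxes components and bumps P2 → (0, 3, 1)
from VC(e3)=(0, 3, 0), e7 (invoked 12) maxes components and bumps P1 → (0, 4, 0)
from VC(e5)=(0, 3, 1), e6 (invoked 10) maxes components and bumps P2 → (0, 3, 2)
target: VC(e4) = (1, 2, 0)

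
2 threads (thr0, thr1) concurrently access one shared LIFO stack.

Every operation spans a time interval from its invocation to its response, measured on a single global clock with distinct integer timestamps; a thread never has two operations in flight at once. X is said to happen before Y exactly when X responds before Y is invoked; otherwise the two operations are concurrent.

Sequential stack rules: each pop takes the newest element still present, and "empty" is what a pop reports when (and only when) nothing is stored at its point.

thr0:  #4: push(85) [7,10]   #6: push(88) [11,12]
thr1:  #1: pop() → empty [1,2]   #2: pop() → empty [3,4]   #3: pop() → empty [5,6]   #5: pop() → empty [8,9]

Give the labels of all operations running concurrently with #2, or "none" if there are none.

concurrent with #2 ([3,4]): every op whose interval crosses 3..4
#1 [1,2]: before
#3 [5,6]: after
#4 [7,10]: after
#5 [8,9]: after
#6 [11,12]: after

none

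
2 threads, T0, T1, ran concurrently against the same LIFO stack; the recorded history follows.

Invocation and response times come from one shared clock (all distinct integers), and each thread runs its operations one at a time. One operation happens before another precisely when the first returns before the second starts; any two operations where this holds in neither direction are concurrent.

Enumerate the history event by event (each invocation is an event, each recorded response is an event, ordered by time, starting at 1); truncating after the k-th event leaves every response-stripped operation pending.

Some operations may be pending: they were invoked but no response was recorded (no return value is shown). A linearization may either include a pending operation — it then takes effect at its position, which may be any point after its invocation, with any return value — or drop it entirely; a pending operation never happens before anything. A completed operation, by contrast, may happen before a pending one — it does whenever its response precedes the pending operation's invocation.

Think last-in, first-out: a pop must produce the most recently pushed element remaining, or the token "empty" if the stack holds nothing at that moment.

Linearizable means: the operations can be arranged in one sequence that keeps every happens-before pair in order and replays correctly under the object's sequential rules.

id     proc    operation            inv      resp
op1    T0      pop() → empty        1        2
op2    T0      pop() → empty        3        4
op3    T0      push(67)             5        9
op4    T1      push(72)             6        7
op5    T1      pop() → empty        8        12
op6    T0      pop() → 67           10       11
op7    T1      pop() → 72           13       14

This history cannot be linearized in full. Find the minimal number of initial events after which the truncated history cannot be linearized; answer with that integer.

one valid order for events 1..11 is op1, op2, op3, op4, op5, op6:
after step 1 (op1 pop() → empty): stack <>
after step 2 (op2 pop() → empty): stack <>
after step 3 (op3 push(67)): stack <67>
after step 4 (op4 push(72)): stack <67,72>
after step 5 (op5 pop() (pending, included)): stack <67>
after step 6 (op6 pop() → 67): stack <>
once event 12 joins (op5's response, time 12), exhaustive search finds no witness
one such order, op1, op2, op3, op4, op5, op6, breaks at step 5 where op5 pop() → empty is illegal
one such order, op1, op2, op3, op4, op6, op5, breaks at step 5 where op6 pop() → 67 is illegal

12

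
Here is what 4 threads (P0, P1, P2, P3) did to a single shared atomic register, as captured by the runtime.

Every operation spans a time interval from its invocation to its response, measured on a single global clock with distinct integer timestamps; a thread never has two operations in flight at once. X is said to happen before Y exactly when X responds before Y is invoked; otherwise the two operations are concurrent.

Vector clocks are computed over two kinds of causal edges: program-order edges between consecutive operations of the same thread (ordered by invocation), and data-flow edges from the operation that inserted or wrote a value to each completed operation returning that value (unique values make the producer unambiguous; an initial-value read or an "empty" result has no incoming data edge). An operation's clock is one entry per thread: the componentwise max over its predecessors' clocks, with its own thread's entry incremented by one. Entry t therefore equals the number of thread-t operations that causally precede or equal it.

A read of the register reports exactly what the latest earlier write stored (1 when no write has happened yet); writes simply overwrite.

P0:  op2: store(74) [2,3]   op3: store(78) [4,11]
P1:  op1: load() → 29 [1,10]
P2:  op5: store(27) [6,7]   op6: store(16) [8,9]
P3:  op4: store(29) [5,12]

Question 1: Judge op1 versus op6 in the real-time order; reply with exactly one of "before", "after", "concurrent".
concurrent

op1 spans [1,10], op6 spans [8,9]
the intervals overlap in both directions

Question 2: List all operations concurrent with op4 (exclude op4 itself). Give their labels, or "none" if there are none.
op1, op3, op5, op6

concurrent with op4 ([5,12]): every op whose interval crosses 5..12
op1 [1,10]: concurrent
op2 [2,3]: before
op3 [4,11]: concurrent
op5 [6,7]: concurrent
op6 [8,9]: concurrent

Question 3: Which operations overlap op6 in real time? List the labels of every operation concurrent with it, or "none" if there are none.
op1, op3, op4

overlap test against op6 [8,9]: concurrent iff the interval meets 8..9
op1 [1,10]: concurrent
op2 [2,3]: before
op3 [4,11]: concurrent
op4 [5,12]: concurrent
op5 [6,7]: before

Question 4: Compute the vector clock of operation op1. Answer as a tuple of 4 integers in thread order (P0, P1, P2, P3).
(0, 1, 0, 1)

op4 (invocation 5): nothing precedes it; P3's component alone gives (0, 0, 0, 1)
op5 (invocation 6): nothing precedes it; P2's component alone gives (0, 0, 1, 0)
op2 (invocation 2): nothing precedes it; P0's component alone gives (1, 0, 0, 0)
op6, invoked 8, takes VC(op5)=(0, 0, 1, 0) under max, adds 1 for P2 → (0, 0, 2, 0)
op1, invoked 1, takes VC(op4)=(0, 0, 0, 1) under max, adds 1 for P1 → (0, 1, 0, 1)
op3, invoked 4, takes VC(op2)=(1, 0, 0, 0) under max, adds 1 for P0 → (2, 0, 0, 0)
target: VC(op1) = (0, 1, 0, 1)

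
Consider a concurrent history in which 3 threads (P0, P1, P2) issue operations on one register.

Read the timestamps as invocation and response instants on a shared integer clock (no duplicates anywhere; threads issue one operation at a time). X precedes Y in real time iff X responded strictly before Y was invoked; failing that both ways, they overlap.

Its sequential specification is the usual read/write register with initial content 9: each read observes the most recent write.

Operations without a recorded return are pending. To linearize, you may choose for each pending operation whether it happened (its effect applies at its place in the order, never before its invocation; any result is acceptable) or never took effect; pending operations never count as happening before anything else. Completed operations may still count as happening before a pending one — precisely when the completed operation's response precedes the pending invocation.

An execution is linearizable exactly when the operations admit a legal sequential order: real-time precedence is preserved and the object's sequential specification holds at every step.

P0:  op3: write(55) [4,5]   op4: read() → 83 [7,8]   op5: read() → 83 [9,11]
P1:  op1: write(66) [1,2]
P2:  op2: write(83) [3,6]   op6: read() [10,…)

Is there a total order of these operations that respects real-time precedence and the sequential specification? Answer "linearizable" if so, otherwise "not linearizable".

witness order: op1, op3, op2, op4, op5
after step 1 (op1 write(66)): value 66
after step 2 (op3 write(55)): value 55
after step 3 (op2 write(83)): value 83
after step 4 (op4 read() → 83): value 83
after step 5 (op5 read() → 83): value 83

linearizable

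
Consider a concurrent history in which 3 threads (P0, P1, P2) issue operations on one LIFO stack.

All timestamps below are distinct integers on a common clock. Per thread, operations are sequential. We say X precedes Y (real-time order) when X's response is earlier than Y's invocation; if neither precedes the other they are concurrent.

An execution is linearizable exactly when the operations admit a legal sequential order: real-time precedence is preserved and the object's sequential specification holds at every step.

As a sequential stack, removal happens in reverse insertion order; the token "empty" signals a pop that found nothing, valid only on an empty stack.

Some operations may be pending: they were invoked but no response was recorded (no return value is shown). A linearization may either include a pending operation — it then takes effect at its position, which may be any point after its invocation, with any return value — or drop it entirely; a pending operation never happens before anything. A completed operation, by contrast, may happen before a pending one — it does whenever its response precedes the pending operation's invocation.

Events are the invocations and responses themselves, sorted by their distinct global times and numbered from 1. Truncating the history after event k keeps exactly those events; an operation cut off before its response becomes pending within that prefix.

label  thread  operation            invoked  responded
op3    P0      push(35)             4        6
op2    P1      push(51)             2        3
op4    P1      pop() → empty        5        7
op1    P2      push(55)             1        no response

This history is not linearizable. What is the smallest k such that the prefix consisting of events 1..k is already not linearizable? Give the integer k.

7

events 1..6 are still linearizable — one witness is op1, op2, op3:
after step 1 (op1 push(55) (pending, included)): stack <55>
after step 2 (op2 push(51)): stack <55,51>
after step 3 (op3 push(35)): stack <55,51,35>
at event 7 (op4's time-7 response) nothing linearizes any more
no completion choice of the 1 pending operation (op1) rescues it — every subset was tried
take op2, op3, op4 (pending dropped): step 3 already fails, because op4 pop() → empty cannot occur there
take op2, op4, op3 (pending dropped): step 2 already fails, because op4 pop() → empty cannot occur there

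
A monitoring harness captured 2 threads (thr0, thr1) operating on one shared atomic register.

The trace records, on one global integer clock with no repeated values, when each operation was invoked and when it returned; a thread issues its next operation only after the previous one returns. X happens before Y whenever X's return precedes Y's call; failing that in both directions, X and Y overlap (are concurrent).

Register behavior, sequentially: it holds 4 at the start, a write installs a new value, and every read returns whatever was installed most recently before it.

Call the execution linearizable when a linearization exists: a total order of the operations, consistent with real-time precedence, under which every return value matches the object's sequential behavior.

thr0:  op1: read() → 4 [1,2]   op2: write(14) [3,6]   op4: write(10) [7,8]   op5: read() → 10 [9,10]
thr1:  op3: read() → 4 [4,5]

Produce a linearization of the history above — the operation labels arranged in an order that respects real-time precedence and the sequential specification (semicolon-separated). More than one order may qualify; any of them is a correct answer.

op1; op3; op2; op4; op5

step 1: op1 read() → 4 — value 4
step 2: op3 read() → 4 — value 4
step 3: op2 write(14) — value 14
step 4: op4 write(10) — value 10
step 5: op5 read() → 10 — value 10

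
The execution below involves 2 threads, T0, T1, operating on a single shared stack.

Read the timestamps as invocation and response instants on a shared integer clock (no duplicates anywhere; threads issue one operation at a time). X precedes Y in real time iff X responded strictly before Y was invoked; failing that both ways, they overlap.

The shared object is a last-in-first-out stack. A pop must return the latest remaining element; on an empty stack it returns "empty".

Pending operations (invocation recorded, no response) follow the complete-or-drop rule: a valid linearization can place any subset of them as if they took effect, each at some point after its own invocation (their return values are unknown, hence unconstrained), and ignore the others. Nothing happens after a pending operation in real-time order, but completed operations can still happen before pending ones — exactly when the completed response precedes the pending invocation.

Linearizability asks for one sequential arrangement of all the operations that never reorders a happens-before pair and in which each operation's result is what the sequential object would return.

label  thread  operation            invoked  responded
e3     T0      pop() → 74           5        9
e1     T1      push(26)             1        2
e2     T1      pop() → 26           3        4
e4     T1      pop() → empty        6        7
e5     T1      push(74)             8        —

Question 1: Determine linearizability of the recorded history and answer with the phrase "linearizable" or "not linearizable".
witness order: e1, e2, e4, e5, e3
1. e1 push(26), leaving stack <26>
2. e2 pop() → 26, leaving stack <>
3. e4 pop() → empty, leaving stack <>
4. e5 push(74) (pending, included), leaving stack <74>
5. e3 pop() → 74, leaving stack <>

linearizable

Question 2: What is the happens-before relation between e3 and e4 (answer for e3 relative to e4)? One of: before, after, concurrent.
Answer: concurrent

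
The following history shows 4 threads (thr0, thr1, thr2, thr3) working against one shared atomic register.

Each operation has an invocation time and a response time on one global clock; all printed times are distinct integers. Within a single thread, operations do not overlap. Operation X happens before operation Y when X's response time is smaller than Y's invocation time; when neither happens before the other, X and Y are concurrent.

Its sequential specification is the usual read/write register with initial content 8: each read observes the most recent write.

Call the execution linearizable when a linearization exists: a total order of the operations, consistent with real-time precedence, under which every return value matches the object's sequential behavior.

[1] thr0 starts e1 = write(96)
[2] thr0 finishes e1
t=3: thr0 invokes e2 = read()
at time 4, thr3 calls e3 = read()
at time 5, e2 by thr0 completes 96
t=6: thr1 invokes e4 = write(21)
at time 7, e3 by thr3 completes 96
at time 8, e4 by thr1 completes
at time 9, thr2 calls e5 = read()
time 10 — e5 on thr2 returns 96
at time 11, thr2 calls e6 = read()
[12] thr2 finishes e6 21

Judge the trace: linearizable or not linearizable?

the violation lands at event 10, e5's response at time 10: events 1..9 linearize, events 1..10 do not
3 orders of the 5 completed atomic register ops respect real time; none is legal
take e1, e2, e3, e4, e5: step 5 already fails, because e5 read() → 96 cannot occur there
take e1, e2, e4, e3, e5: step 4 already fails, because e3 read() → 96 cannot occur there

not linearizable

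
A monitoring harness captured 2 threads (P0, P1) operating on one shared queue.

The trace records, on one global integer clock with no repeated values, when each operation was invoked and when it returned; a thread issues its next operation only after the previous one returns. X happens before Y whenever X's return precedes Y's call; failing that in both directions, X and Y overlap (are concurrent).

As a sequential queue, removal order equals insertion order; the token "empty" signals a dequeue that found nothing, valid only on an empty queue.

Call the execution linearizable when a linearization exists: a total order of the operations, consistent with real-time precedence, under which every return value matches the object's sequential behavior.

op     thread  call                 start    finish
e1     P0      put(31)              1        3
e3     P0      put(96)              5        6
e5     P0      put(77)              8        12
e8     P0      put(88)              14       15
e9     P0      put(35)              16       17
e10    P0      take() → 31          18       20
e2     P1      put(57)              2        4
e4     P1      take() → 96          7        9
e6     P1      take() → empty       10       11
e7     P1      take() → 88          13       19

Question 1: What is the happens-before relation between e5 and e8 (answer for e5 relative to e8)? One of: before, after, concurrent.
Answer: before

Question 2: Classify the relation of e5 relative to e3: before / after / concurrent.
Answer: after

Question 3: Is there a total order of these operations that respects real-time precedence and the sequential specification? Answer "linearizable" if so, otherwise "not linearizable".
not linearizable

through event 8 a valid linearization exists; event 9 (e4 responding at time 9) ends that
checked exhaustively: 2 real-time-consistent orders of 4 completed operations, zero legal queue replays
no completion choice of the 1 pending operation (e5) rescues it — every subset was tried
e.g. e1, e2, e3, e4 (pending dropped): illegal at step 4, since e4 take() → 96 cannot apply there
e.g. e2, e1, e3, e4 (pending dropped): illegal at step 4, since e4 take() → 96 cannot apply there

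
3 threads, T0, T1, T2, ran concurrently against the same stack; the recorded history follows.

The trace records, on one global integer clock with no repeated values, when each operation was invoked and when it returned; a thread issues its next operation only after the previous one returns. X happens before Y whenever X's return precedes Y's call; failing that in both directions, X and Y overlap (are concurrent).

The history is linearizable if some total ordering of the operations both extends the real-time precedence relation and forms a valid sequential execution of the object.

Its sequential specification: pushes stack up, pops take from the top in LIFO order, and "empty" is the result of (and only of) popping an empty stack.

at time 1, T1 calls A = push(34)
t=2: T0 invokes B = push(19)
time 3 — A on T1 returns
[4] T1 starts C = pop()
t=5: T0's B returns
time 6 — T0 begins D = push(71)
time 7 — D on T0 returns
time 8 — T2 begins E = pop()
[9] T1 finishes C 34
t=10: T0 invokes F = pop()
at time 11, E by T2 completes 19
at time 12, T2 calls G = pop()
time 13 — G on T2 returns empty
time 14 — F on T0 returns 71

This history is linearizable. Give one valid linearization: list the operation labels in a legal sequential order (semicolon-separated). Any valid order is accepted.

1. A push(34), leaving stack <34>
2. C pop() → 34, leaving stack <>
3. B push(19), leaving stack <19>
4. D push(71), leaving stack <19,71>
5. F pop() → 71, leaving stack <19>
6. E pop() → 19, leaving stack <>
7. G pop() → empty, leaving stack <>

A; C; B; D; F; E; G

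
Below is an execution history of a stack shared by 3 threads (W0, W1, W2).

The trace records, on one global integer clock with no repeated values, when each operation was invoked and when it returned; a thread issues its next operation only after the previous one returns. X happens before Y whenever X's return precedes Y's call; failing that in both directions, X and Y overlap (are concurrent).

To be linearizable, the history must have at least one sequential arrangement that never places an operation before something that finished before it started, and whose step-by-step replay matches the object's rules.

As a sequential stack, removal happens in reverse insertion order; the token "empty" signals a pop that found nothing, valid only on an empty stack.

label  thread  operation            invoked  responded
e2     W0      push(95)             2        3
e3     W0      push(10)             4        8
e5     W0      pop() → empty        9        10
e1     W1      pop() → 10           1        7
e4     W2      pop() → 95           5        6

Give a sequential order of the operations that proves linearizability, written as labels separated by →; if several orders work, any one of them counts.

e2 → e3 → e1 → e4 → e5

after step 1 (e2 push(95)): stack <95>
after step 2 (e3 push(10)): stack <95,10>
after step 3 (e1 pop() → 10): stack <95>
after step 4 (e4 pop() → 95): stack <>
after step 5 (e5 pop() → empty): stack <>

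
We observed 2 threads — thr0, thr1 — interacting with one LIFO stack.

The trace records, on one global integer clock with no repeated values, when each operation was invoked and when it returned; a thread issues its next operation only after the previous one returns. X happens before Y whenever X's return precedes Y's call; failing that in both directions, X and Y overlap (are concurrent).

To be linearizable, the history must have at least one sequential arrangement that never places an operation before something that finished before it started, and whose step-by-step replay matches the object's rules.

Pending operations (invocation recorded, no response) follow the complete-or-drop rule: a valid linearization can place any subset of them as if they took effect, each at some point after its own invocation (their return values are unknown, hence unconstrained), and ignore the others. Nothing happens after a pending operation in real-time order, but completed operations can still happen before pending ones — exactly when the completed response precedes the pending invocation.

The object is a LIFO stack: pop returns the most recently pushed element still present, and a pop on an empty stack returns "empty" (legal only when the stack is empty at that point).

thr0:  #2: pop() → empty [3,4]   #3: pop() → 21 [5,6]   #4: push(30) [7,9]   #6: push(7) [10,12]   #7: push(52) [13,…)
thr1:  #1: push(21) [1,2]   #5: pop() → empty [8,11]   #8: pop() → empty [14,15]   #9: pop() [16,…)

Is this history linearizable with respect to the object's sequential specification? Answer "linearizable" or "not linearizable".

not linearizable

events 1..3 are fine; event 4 — the response of #2 at time 4 — makes the prefix non-linearizable
the completed operations (2 total) allow one real-time order; the LIFO stack replay rejects it
e.g. #1, #2: illegal at step 2, since #2 pop() → empty cannot apply there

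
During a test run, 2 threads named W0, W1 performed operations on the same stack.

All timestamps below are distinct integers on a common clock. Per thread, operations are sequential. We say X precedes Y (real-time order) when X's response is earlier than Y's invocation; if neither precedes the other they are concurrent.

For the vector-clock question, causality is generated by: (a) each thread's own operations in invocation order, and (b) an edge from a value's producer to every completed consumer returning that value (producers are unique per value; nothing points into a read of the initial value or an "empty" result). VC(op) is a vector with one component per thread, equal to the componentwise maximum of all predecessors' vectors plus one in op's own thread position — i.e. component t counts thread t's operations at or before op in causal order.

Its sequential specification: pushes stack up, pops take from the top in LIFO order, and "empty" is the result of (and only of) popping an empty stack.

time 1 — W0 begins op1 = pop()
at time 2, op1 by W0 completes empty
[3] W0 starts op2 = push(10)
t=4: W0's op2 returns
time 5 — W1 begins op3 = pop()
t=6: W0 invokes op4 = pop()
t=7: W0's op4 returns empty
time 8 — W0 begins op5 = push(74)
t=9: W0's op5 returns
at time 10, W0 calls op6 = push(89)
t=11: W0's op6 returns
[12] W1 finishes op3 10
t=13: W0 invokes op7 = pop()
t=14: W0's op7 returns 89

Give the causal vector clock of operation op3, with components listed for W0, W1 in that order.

(2, 1)

VC(op1, invoked at 1): no causal predecessors; +1 on W0 → (1, 0)
merge at op2 (invoked 3): VC(op1)=(1, 0), own-thread bump on W0 → (2, 0)
merge at op3 (invoked 5): VC(op2)=(2, 0), own-thread bump on W1 → (2, 1)
merge at op4 (invoked 6): VC(op2)=(2, 0), own-thread bump on W0 → (3, 0)
merge at op5 (invoked 8): VC(op4)=(3, 0), own-thread bump on W0 → (4, 0)
merge at op6 (invoked 10): VC(op5)=(4, 0), own-thread bump on W0 → (5, 0)
merge at op7 (invoked 13): VC(op6)=(5, 0), own-thread bump on W0 → (6, 0)
target: VC(op3) = (2, 1)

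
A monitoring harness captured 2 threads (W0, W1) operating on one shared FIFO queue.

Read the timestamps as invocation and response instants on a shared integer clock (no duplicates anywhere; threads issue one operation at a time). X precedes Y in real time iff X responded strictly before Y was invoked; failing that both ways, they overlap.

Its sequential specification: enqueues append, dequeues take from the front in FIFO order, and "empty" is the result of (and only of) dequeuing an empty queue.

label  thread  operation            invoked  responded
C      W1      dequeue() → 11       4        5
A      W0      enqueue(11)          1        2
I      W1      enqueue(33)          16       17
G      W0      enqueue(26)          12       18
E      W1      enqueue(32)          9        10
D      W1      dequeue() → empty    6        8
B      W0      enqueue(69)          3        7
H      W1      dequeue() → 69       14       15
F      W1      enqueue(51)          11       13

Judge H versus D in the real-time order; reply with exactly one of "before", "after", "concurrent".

after

H spans [14,15], D spans [6,8]
resp(D)=8 < inv(H)=14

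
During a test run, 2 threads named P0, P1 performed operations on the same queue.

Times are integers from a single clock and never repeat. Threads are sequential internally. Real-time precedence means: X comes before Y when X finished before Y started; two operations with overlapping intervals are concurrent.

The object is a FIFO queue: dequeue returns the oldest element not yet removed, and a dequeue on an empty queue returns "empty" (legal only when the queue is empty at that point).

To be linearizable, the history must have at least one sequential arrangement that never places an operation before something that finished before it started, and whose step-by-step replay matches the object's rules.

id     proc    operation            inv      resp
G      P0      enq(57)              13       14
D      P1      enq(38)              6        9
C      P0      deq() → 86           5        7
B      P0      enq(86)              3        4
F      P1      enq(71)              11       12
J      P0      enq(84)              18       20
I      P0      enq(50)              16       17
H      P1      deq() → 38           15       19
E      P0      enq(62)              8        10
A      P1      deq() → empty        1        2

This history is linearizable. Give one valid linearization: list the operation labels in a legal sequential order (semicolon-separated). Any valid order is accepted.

A; B; C; D; E; F; G; H; I; J

1. A deq() → empty, leaving queue <>
2. B enq(86), leaving queue <86>
3. C deq() → 86, leaving queue <>
4. D enq(38), leaving queue <38>
5. E enq(62), leaving queue <38,62>
6. F enq(71), leaving queue <38,62,71>
7. G enq(57), leaving queue <38,62,71,57>
8. H deq() → 38, leaving queue <62,71,57>
9. I enq(50), leaving queue <62,71,57,50>
10. J enq(84), leaving queue <62,71,57,50,84>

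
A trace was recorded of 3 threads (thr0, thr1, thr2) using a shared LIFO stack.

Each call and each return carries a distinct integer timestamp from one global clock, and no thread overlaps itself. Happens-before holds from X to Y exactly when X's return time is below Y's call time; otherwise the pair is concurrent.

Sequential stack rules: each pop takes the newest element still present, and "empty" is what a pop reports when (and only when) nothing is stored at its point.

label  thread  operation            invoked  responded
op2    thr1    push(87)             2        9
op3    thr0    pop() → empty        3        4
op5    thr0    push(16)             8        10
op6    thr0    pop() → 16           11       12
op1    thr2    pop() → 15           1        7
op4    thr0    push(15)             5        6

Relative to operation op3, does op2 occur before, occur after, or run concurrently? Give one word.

op2 spans [2,9], op3 spans [3,4]
the intervals overlap in both directions

concurrent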